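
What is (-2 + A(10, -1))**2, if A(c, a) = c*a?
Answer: 144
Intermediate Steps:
A(c, a) = a*c
(-2 + A(10, -1))**2 = (-2 - 1*10)**2 = (-2 - 10)**2 = (-12)**2 = 144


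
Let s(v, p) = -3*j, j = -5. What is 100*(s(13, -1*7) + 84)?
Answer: 9900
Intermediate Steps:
s(v, p) = 15 (s(v, p) = -3*(-5) = 15)
100*(s(13, -1*7) + 84) = 100*(15 + 84) = 100*99 = 9900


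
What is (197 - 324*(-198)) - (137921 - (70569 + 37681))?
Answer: 34678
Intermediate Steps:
(197 - 324*(-198)) - (137921 - (70569 + 37681)) = (197 + 64152) - (137921 - 1*108250) = 64349 - (137921 - 108250) = 64349 - 1*29671 = 64349 - 29671 = 34678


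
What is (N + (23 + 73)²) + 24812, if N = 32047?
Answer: 66075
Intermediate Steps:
(N + (23 + 73)²) + 24812 = (32047 + (23 + 73)²) + 24812 = (32047 + 96²) + 24812 = (32047 + 9216) + 24812 = 41263 + 24812 = 66075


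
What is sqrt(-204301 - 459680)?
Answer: I*sqrt(663981) ≈ 814.85*I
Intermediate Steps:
sqrt(-204301 - 459680) = sqrt(-663981) = I*sqrt(663981)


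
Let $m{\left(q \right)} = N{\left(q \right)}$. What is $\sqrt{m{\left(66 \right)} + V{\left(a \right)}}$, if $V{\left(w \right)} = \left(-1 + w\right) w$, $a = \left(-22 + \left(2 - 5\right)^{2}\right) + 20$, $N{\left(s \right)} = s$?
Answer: $6 \sqrt{3} \approx 10.392$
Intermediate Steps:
$m{\left(q \right)} = q$
$a = 7$ ($a = \left(-22 + \left(-3\right)^{2}\right) + 20 = \left(-22 + 9\right) + 20 = -13 + 20 = 7$)
$V{\left(w \right)} = w \left(-1 + w\right)$
$\sqrt{m{\left(66 \right)} + V{\left(a \right)}} = \sqrt{66 + 7 \left(-1 + 7\right)} = \sqrt{66 + 7 \cdot 6} = \sqrt{66 + 42} = \sqrt{108} = 6 \sqrt{3}$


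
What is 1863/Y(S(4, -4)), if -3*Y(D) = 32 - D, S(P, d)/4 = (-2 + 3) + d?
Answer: -5589/44 ≈ -127.02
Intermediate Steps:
S(P, d) = 4 + 4*d (S(P, d) = 4*((-2 + 3) + d) = 4*(1 + d) = 4 + 4*d)
Y(D) = -32/3 + D/3 (Y(D) = -(32 - D)/3 = -32/3 + D/3)
1863/Y(S(4, -4)) = 1863/(-32/3 + (4 + 4*(-4))/3) = 1863/(-32/3 + (4 - 16)/3) = 1863/(-32/3 + (⅓)*(-12)) = 1863/(-32/3 - 4) = 1863/(-44/3) = 1863*(-3/44) = -5589/44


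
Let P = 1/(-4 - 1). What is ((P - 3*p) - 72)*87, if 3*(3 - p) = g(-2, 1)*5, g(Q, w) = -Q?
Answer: -30972/5 ≈ -6194.4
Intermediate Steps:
P = -⅕ (P = 1/(-5) = -⅕ ≈ -0.20000)
p = -⅓ (p = 3 - (-1*(-2))*5/3 = 3 - 2*5/3 = 3 - ⅓*10 = 3 - 10/3 = -⅓ ≈ -0.33333)
((P - 3*p) - 72)*87 = ((-⅕ - 3*(-⅓)) - 72)*87 = ((-⅕ + 1) - 72)*87 = (⅘ - 72)*87 = -356/5*87 = -30972/5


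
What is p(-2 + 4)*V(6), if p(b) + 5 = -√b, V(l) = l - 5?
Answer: -5 - √2 ≈ -6.4142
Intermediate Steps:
V(l) = -5 + l
p(b) = -5 - √b
p(-2 + 4)*V(6) = (-5 - √(-2 + 4))*(-5 + 6) = (-5 - √2)*1 = -5 - √2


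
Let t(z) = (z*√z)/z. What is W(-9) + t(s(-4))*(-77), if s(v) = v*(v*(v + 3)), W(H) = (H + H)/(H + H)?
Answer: 1 - 308*I ≈ 1.0 - 308.0*I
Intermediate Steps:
W(H) = 1 (W(H) = (2*H)/((2*H)) = (2*H)*(1/(2*H)) = 1)
s(v) = v²*(3 + v) (s(v) = v*(v*(3 + v)) = v²*(3 + v))
t(z) = √z (t(z) = z^(3/2)/z = √z)
W(-9) + t(s(-4))*(-77) = 1 + √((-4)²*(3 - 4))*(-77) = 1 + √(16*(-1))*(-77) = 1 + √(-16)*(-77) = 1 + (4*I)*(-77) = 1 - 308*I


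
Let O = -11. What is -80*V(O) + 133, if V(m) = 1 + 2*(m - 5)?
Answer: 2613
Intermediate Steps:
V(m) = -9 + 2*m (V(m) = 1 + 2*(-5 + m) = 1 + (-10 + 2*m) = -9 + 2*m)
-80*V(O) + 133 = -80*(-9 + 2*(-11)) + 133 = -80*(-9 - 22) + 133 = -80*(-31) + 133 = 2480 + 133 = 2613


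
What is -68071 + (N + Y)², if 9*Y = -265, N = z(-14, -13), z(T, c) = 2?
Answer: -5452742/81 ≈ -67318.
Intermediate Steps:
N = 2
Y = -265/9 (Y = (⅑)*(-265) = -265/9 ≈ -29.444)
-68071 + (N + Y)² = -68071 + (2 - 265/9)² = -68071 + (-247/9)² = -68071 + 61009/81 = -5452742/81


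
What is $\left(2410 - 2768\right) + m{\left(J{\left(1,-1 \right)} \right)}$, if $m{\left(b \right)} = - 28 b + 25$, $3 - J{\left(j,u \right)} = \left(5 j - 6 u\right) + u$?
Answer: $-137$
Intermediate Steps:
$J{\left(j,u \right)} = 3 - 5 j + 5 u$ ($J{\left(j,u \right)} = 3 - \left(\left(5 j - 6 u\right) + u\right) = 3 - \left(\left(- 6 u + 5 j\right) + u\right) = 3 - \left(- 5 u + 5 j\right) = 3 - 5 j + 5 u$)
$m{\left(b \right)} = 25 - 28 b$
$\left(2410 - 2768\right) + m{\left(J{\left(1,-1 \right)} \right)} = \left(2410 - 2768\right) - \left(-25 + 28 \left(3 - 5 + 5 \left(-1\right)\right)\right) = -358 - \left(-25 + 28 \left(3 - 5 - 5\right)\right) = -358 + \left(25 - -196\right) = -358 + \left(25 + 196\right) = -358 + 221 = -137$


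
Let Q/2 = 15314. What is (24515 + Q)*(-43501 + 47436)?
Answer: 216987705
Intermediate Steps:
Q = 30628 (Q = 2*15314 = 30628)
(24515 + Q)*(-43501 + 47436) = (24515 + 30628)*(-43501 + 47436) = 55143*3935 = 216987705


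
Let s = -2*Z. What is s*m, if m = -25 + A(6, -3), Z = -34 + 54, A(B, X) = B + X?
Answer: 880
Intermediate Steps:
Z = 20
s = -40 (s = -2*20 = -40)
m = -22 (m = -25 + (6 - 3) = -25 + 3 = -22)
s*m = -40*(-22) = 880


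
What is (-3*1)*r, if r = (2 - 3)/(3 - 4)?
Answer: -3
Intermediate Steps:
r = 1 (r = -1/(-1) = -1*(-1) = 1)
(-3*1)*r = -3*1*1 = -3*1 = -3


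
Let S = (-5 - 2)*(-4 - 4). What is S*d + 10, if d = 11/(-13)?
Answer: -486/13 ≈ -37.385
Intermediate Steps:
S = 56 (S = -7*(-8) = 56)
d = -11/13 (d = 11*(-1/13) = -11/13 ≈ -0.84615)
S*d + 10 = 56*(-11/13) + 10 = -616/13 + 10 = -486/13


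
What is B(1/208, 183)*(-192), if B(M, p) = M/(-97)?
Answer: 12/1261 ≈ 0.0095163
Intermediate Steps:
B(M, p) = -M/97 (B(M, p) = M*(-1/97) = -M/97)
B(1/208, 183)*(-192) = -1/97/208*(-192) = -1/97*1/208*(-192) = -1/20176*(-192) = 12/1261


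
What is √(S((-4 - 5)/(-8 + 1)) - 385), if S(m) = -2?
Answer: 3*I*√43 ≈ 19.672*I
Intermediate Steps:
√(S((-4 - 5)/(-8 + 1)) - 385) = √(-2 - 385) = √(-387) = 3*I*√43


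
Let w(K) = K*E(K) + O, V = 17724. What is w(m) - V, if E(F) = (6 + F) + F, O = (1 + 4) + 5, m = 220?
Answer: 80406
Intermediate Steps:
O = 10 (O = 5 + 5 = 10)
E(F) = 6 + 2*F
w(K) = 10 + K*(6 + 2*K) (w(K) = K*(6 + 2*K) + 10 = 10 + K*(6 + 2*K))
w(m) - V = (10 + 2*220*(3 + 220)) - 1*17724 = (10 + 2*220*223) - 17724 = (10 + 98120) - 17724 = 98130 - 17724 = 80406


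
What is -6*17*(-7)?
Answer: 714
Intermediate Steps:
-6*17*(-7) = -102*(-7) = 714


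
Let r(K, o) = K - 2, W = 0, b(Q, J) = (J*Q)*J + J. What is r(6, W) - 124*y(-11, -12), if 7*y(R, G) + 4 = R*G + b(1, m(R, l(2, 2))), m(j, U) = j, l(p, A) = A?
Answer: -4212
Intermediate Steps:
b(Q, J) = J + Q*J**2 (b(Q, J) = Q*J**2 + J = J + Q*J**2)
y(R, G) = -4/7 + G*R/7 + R*(1 + R)/7 (y(R, G) = -4/7 + (R*G + R*(1 + R*1))/7 = -4/7 + (G*R + R*(1 + R))/7 = -4/7 + (G*R/7 + R*(1 + R)/7) = -4/7 + G*R/7 + R*(1 + R)/7)
r(K, o) = -2 + K
r(6, W) - 124*y(-11, -12) = (-2 + 6) - 124*(-4/7 + (1/7)*(-12)*(-11) + (1/7)*(-11)*(1 - 11)) = 4 - 124*(-4/7 + 132/7 + (1/7)*(-11)*(-10)) = 4 - 124*(-4/7 + 132/7 + 110/7) = 4 - 124*34 = 4 - 4216 = -4212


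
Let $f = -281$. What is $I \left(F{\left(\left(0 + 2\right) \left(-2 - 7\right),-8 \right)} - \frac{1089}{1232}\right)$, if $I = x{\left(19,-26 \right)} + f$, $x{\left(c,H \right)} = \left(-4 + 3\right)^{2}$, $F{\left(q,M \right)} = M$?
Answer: $\frac{4975}{2} \approx 2487.5$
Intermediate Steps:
$x{\left(c,H \right)} = 1$ ($x{\left(c,H \right)} = \left(-1\right)^{2} = 1$)
$I = -280$ ($I = 1 - 281 = -280$)
$I \left(F{\left(\left(0 + 2\right) \left(-2 - 7\right),-8 \right)} - \frac{1089}{1232}\right) = - 280 \left(-8 - \frac{1089}{1232}\right) = - 280 \left(-8 - \frac{99}{112}\right) = \left(-280\right) \left(- \frac{995}{112}\right) = \frac{4975}{2}$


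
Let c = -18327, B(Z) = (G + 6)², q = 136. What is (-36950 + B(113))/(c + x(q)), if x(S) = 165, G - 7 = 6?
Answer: 36589/18162 ≈ 2.0146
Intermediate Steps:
G = 13 (G = 7 + 6 = 13)
B(Z) = 361 (B(Z) = (13 + 6)² = 19² = 361)
(-36950 + B(113))/(c + x(q)) = (-36950 + 361)/(-18327 + 165) = -36589/(-18162) = -36589*(-1/18162) = 36589/18162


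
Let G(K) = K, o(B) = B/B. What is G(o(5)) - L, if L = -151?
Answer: 152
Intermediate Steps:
o(B) = 1
G(o(5)) - L = 1 - 1*(-151) = 1 + 151 = 152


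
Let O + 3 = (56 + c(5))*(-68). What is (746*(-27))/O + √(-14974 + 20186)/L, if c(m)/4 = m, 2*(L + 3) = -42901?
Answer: 20142/5171 - 4*√1303/42907 ≈ 3.8918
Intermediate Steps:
L = -42907/2 (L = -3 + (½)*(-42901) = -3 - 42901/2 = -42907/2 ≈ -21454.)
c(m) = 4*m
O = -5171 (O = -3 + (56 + 4*5)*(-68) = -3 + (56 + 20)*(-68) = -3 + 76*(-68) = -3 - 5168 = -5171)
(746*(-27))/O + √(-14974 + 20186)/L = (746*(-27))/(-5171) + √(-14974 + 20186)/(-42907/2) = -20142*(-1/5171) + √5212*(-2/42907) = 20142/5171 + (2*√1303)*(-2/42907) = 20142/5171 - 4*√1303/42907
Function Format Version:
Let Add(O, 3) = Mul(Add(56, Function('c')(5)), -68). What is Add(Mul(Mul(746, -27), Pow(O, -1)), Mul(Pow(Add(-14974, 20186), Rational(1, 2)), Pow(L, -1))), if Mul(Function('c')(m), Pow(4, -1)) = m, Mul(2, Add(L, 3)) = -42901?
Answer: Add(Rational(20142, 5171), Mul(Rational(-4, 42907), Pow(1303, Rational(1, 2)))) ≈ 3.8918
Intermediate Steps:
L = Rational(-42907, 2) (L = Add(-3, Mul(Rational(1, 2), -42901)) = Add(-3, Rational(-42901, 2)) = Rational(-42907, 2) ≈ -21454.)
Function('c')(m) = Mul(4, m)
O = -5171 (O = Add(-3, Mul(Add(56, Mul(4, 5)), -68)) = Add(-3, Mul(Add(56, 20), -68)) = Add(-3, Mul(76, -68)) = Add(-3, -5168) = -5171)
Add(Mul(Mul(746, -27), Pow(O, -1)), Mul(Pow(Add(-14974, 20186), Rational(1, 2)), Pow(L, -1))) = Add(Mul(Mul(746, -27), Pow(-5171, -1)), Mul(Pow(Add(-14974, 20186), Rational(1, 2)), Pow(Rational(-42907, 2), -1))) = Add(Mul(-20142, Rational(-1, 5171)), Mul(Pow(5212, Rational(1, 2)), Rational(-2, 42907))) = Add(Rational(20142, 5171), Mul(Mul(2, Pow(1303, Rational(1, 2))), Rational(-2, 42907))) = Add(Rational(20142, 5171), Mul(Rational(-4, 42907), Pow(1303, Rational(1, 2))))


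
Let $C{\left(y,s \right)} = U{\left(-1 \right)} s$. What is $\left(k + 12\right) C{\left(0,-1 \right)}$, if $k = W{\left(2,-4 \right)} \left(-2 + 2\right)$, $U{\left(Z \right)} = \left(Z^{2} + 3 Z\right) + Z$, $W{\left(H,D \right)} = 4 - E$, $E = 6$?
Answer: $36$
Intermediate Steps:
$W{\left(H,D \right)} = -2$ ($W{\left(H,D \right)} = 4 - 6 = -2$)
$U{\left(Z \right)} = Z^{2} + 4 Z$
$C{\left(y,s \right)} = - 3 s$ ($C{\left(y,s \right)} = - (4 - 1) s = \left(-1\right) 3 s = - 3 s$)
$k = 0$ ($k = - 2 \left(-2 + 2\right) = \left(-2\right) 0 = 0$)
$\left(k + 12\right) C{\left(0,-1 \right)} = \left(0 + 12\right) \left(\left(-3\right) \left(-1\right)\right) = 12 \cdot 3 = 36$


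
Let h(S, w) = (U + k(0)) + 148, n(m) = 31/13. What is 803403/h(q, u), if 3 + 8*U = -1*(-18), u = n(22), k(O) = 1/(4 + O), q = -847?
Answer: 6427224/1201 ≈ 5351.6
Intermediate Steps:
n(m) = 31/13 (n(m) = 31*(1/13) = 31/13)
u = 31/13 ≈ 2.3846
U = 15/8 (U = -3/8 + (-1*(-18))/8 = -3/8 + (⅛)*18 = -3/8 + 9/4 = 15/8 ≈ 1.8750)
h(S, w) = 1201/8 (h(S, w) = (15/8 + 1/(4 + 0)) + 148 = (15/8 + 1/4) + 148 = (15/8 + ¼) + 148 = 17/8 + 148 = 1201/8)
803403/h(q, u) = 803403/(1201/8) = 803403*(8/1201) = 6427224/1201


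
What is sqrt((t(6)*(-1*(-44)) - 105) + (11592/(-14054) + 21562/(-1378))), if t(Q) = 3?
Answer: 5*sqrt(9871399108610)/4841603 ≈ 3.2447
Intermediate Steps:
sqrt((t(6)*(-1*(-44)) - 105) + (11592/(-14054) + 21562/(-1378))) = sqrt((3*(-1*(-44)) - 105) + (11592/(-14054) + 21562/(-1378))) = sqrt((3*44 - 105) + (11592*(-1/14054) + 21562*(-1/1378))) = sqrt((132 - 105) + (-5796/7027 - 10781/689)) = sqrt(27 - 79751531/4841603) = sqrt(50971750/4841603) = 5*sqrt(9871399108610)/4841603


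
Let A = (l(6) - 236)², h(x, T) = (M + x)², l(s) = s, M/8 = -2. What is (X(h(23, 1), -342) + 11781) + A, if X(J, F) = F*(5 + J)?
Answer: 46213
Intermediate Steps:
M = -16 (M = 8*(-2) = -16)
h(x, T) = (-16 + x)²
A = 52900 (A = (6 - 236)² = (-230)² = 52900)
(X(h(23, 1), -342) + 11781) + A = (-342*(5 + (-16 + 23)²) + 11781) + 52900 = (-342*(5 + 7²) + 11781) + 52900 = (-342*(5 + 49) + 11781) + 52900 = (-342*54 + 11781) + 52900 = (-18468 + 11781) + 52900 = -6687 + 52900 = 46213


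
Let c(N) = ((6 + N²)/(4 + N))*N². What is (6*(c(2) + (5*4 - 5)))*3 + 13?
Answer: 403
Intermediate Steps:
c(N) = N²*(6 + N²)/(4 + N) (c(N) = ((6 + N²)/(4 + N))*N² = N²*(6 + N²)/(4 + N))
(6*(c(2) + (5*4 - 5)))*3 + 13 = (6*(2²*(6 + 2²)/(4 + 2) + (5*4 - 5)))*3 + 13 = (6*(4*(6 + 4)/6 + (20 - 5)))*3 + 13 = (6*(4*(⅙)*10 + 15))*3 + 13 = (6*(20/3 + 15))*3 + 13 = (6*(65/3))*3 + 13 = 130*3 + 13 = 390 + 13 = 403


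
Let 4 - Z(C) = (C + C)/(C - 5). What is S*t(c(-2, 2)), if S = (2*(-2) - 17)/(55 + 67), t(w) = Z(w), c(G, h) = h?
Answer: -56/61 ≈ -0.91803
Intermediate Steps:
Z(C) = 4 - 2*C/(-5 + C) (Z(C) = 4 - (C + C)/(C - 5) = 4 - 2*C/(-5 + C))
t(w) = 2*(-10 + w)/(-5 + w)
S = -21/122 (S = (-4 - 17)/122 = -21*1/122 = -21/122 ≈ -0.17213)
S*t(c(-2, 2)) = -21*(-10 + 2)/(61*(-5 + 2)) = -21*(-8)/(61*(-3)) = -21*(-1)*(-8)/(61*3) = -21/122*16/3 = -56/61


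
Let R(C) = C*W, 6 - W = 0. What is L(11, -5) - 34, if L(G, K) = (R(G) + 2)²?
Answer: 4590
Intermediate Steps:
W = 6 (W = 6 - 1*0 = 6 + 0 = 6)
R(C) = 6*C (R(C) = C*6 = 6*C)
L(G, K) = (2 + 6*G)² (L(G, K) = (6*G + 2)² = (2 + 6*G)²)
L(11, -5) - 34 = 4*(1 + 3*11)² - 34 = 4*(1 + 33)² - 34 = 4*34² - 34 = 4*1156 - 34 = 4624 - 34 = 4590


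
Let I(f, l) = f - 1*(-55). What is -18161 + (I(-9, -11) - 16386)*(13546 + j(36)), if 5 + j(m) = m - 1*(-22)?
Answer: -222225821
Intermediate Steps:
j(m) = 17 + m (j(m) = -5 + (m - 1*(-22)) = -5 + (m + 22) = -5 + (22 + m) = 17 + m)
I(f, l) = 55 + f (I(f, l) = f + 55 = 55 + f)
-18161 + (I(-9, -11) - 16386)*(13546 + j(36)) = -18161 + ((55 - 9) - 16386)*(13546 + (17 + 36)) = -18161 + (46 - 16386)*(13546 + 53) = -18161 - 16340*13599 = -18161 - 222207660 = -222225821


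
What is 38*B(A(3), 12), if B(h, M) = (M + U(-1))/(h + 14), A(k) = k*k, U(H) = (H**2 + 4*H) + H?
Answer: 304/23 ≈ 13.217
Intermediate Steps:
U(H) = H**2 + 5*H
A(k) = k**2
B(h, M) = (-4 + M)/(14 + h) (B(h, M) = (M - (5 - 1))/(h + 14) = (M - 1*4)/(14 + h) = (M - 4)/(14 + h) = (-4 + M)/(14 + h))
38*B(A(3), 12) = 38*((-4 + 12)/(14 + 3**2)) = 38*(8/(14 + 9)) = 38*(8/23) = 304/23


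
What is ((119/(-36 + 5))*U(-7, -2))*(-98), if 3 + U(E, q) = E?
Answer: -116620/31 ≈ -3761.9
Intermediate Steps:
U(E, q) = -3 + E
((119/(-36 + 5))*U(-7, -2))*(-98) = ((119/(-36 + 5))*(-3 - 7))*(-98) = ((119/(-31))*(-10))*(-98) = ((119*(-1/31))*(-10))*(-98) = -119/31*(-10)*(-98) = (1190/31)*(-98) = -116620/31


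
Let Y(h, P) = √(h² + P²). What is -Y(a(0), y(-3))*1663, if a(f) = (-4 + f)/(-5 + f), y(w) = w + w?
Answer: -3326*√229/5 ≈ -10066.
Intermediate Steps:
y(w) = 2*w
a(f) = (-4 + f)/(-5 + f)
Y(h, P) = √(P² + h²)
-Y(a(0), y(-3))*1663 = -√((2*(-3))² + ((-4 + 0)/(-5 + 0))²)*1663 = -√((-6)² + (-4/(-5))²)*1663 = -√(36 + (-⅕*(-4))²)*1663 = -√(36 + (⅘)²)*1663 = -√(36 + 16/25)*1663 = -√(916/25)*1663 = -2*√229/5*1663 = -3326*√229/5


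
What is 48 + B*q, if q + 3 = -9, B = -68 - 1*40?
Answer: 1344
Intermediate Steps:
B = -108 (B = -68 - 40 = -108)
q = -12 (q = -3 - 9 = -12)
48 + B*q = 48 - 108*(-12) = 48 + 1296 = 1344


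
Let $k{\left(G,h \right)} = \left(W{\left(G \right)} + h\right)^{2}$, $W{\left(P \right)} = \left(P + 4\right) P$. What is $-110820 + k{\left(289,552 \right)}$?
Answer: $7263871621$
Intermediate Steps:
$W{\left(P \right)} = P \left(4 + P\right)$ ($W{\left(P \right)} = \left(4 + P\right) P = P \left(4 + P\right)$)
$k{\left(G,h \right)} = \left(h + G \left(4 + G\right)\right)^{2}$ ($k{\left(G,h \right)} = \left(G \left(4 + G\right) + h\right)^{2} = \left(h + G \left(4 + G\right)\right)^{2}$)
$-110820 + k{\left(289,552 \right)} = -110820 + \left(552 + 289 \left(4 + 289\right)\right)^{2} = -110820 + \left(552 + 289 \cdot 293\right)^{2} = -110820 + \left(552 + 84677\right)^{2} = -110820 + 85229^{2} = -110820 + 7263982441 = 7263871621$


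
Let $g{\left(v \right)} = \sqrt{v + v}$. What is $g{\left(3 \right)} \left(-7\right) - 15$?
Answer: $-15 - 7 \sqrt{6} \approx -32.146$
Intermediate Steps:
$g{\left(v \right)} = \sqrt{2} \sqrt{v}$ ($g{\left(v \right)} = \sqrt{2 v} = \sqrt{2} \sqrt{v}$)
$g{\left(3 \right)} \left(-7\right) - 15 = \sqrt{2} \sqrt{3} \left(-7\right) - 15 = \sqrt{6} \left(-7\right) - 15 = - 7 \sqrt{6} - 15 = -15 - 7 \sqrt{6}$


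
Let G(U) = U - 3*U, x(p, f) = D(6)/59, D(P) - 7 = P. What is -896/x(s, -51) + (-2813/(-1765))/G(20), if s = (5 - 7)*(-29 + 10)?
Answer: -3732234969/917800 ≈ -4066.5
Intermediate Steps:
D(P) = 7 + P
s = 38 (s = -2*(-19) = 38)
x(p, f) = 13/59 (x(p, f) = (7 + 6)/59 = 13*(1/59) = 13/59)
G(U) = -2*U
-896/x(s, -51) + (-2813/(-1765))/G(20) = -896/13/59 + (-2813/(-1765))/((-2*20)) = -896*59/13 - 2813*(-1/1765)/(-40) = -52864/13 + (2813/1765)*(-1/40) = -52864/13 - 2813/70600 = -3732234969/917800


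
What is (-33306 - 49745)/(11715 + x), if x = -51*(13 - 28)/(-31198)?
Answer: -2591025098/365483805 ≈ -7.0893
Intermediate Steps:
x = -765/31198 (x = -51*(-15)*(-1/31198) = 765*(-1/31198) = -765/31198 ≈ -0.024521)
(-33306 - 49745)/(11715 + x) = (-33306 - 49745)/(11715 - 765/31198) = -83051/365483805/31198 = -83051*31198/365483805 = -2591025098/365483805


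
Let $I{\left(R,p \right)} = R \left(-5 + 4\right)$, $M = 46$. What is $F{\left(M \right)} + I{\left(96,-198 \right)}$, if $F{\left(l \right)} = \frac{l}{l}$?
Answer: $-95$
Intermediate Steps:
$I{\left(R,p \right)} = - R$ ($I{\left(R,p \right)} = R \left(-1\right) = - R$)
$F{\left(l \right)} = 1$
$F{\left(M \right)} + I{\left(96,-198 \right)} = 1 - 96 = -95$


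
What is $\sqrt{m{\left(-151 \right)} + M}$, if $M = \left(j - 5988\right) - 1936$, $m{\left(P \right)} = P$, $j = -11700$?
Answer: $5 i \sqrt{791} \approx 140.62 i$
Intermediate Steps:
$M = -19624$ ($M = \left(-11700 - 5988\right) - 1936 = -17688 - 1936 = -19624$)
$\sqrt{m{\left(-151 \right)} + M} = \sqrt{-151 - 19624} = \sqrt{-19775} = 5 i \sqrt{791}$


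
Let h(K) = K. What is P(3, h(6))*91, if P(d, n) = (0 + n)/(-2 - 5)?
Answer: -78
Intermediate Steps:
P(d, n) = -n/7 (P(d, n) = n/(-7) = n*(-⅐) = -n/7)
P(3, h(6))*91 = -⅐*6*91 = -6/7*91 = -78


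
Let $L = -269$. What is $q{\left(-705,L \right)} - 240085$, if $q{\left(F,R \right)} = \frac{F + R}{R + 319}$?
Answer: $- \frac{6002612}{25} \approx -2.401 \cdot 10^{5}$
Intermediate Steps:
$q{\left(F,R \right)} = \frac{F + R}{319 + R}$
$q{\left(-705,L \right)} - 240085 = \frac{-705 - 269}{319 - 269} - 240085 = \frac{1}{50} \left(-974\right) - 240085 = - \frac{487}{25} - 240085 = - \frac{6002612}{25}$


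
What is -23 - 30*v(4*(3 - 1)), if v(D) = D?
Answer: -263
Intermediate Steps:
-23 - 30*v(4*(3 - 1)) = -23 - 120*(3 - 1) = -23 - 120*2 = -23 - 30*8 = -23 - 240 = -263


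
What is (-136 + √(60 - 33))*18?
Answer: -2448 + 54*√3 ≈ -2354.5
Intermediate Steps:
(-136 + √(60 - 33))*18 = (-136 + √27)*18 = (-136 + 3*√3)*18 = -2448 + 54*√3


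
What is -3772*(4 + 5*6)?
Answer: -128248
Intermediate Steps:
-3772*(4 + 5*6) = -3772*(4 + 30) = -3772*34 = -128248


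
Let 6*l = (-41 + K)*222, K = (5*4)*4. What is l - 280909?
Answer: -279466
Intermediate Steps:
K = 80 (K = 20*4 = 80)
l = 1443 (l = ((-41 + 80)*222)/6 = (39*222)/6 = (1/6)*8658 = 1443)
l - 280909 = 1443 - 280909 = -279466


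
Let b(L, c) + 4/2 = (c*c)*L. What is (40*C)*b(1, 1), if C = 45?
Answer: -1800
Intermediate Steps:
b(L, c) = -2 + L*c**2 (b(L, c) = -2 + (c*c)*L = -2 + c**2*L = -2 + L*c**2)
(40*C)*b(1, 1) = (40*45)*(-2 + 1*1**2) = 1800*(-2 + 1*1) = 1800*(-2 + 1) = 1800*(-1) = -1800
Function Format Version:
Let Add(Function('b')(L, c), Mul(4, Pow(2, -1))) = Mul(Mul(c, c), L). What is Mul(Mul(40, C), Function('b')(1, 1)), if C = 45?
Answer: -1800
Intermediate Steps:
Function('b')(L, c) = Add(-2, Mul(L, Pow(c, 2))) (Function('b')(L, c) = Add(-2, Mul(Mul(c, c), L)) = Add(-2, Mul(Pow(c, 2), L)) = Add(-2, Mul(L, Pow(c, 2))))
Mul(Mul(40, C), Function('b')(1, 1)) = Mul(Mul(40, 45), Add(-2, Mul(1, Pow(1, 2)))) = Mul(1800, Add(-2, Mul(1, 1))) = Mul(1800, Add(-2, 1)) = Mul(1800, -1) = -1800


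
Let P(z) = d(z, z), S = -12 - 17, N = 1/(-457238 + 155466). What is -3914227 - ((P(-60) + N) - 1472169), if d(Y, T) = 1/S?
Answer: -21371396774703/8751388 ≈ -2.4421e+6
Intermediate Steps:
N = -1/301772 (N = 1/(-301772) = -1/301772 ≈ -3.3138e-6)
S = -29
d(Y, T) = -1/29 (d(Y, T) = 1/(-29) = -1/29)
P(z) = -1/29
-3914227 - ((P(-60) + N) - 1472169) = -3914227 - ((-1/29 - 1/301772) - 1472169) = -3914227 - (-301801/8751388 - 1472169) = -3914227 - 1*(-12883522422373/8751388) = -3914227 + 12883522422373/8751388 = -21371396774703/8751388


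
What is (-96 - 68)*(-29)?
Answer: 4756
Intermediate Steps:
(-96 - 68)*(-29) = -164*(-29) = 4756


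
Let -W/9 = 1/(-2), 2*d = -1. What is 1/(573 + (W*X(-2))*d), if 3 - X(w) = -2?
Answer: 4/2247 ≈ 0.0017802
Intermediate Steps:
X(w) = 5 (X(w) = 3 - 1*(-2) = 3 + 2 = 5)
d = -½ (d = (½)*(-1) = -½ ≈ -0.50000)
W = 9/2 (W = -9/(-2) = -9*(-1)/2 = -9*(-½) = 9/2 ≈ 4.5000)
1/(573 + (W*X(-2))*d) = 1/(573 + ((9/2)*5)*(-½)) = 1/(573 + (45/2)*(-½)) = 1/(573 - 45/4) = 1/(2247/4) = 4/2247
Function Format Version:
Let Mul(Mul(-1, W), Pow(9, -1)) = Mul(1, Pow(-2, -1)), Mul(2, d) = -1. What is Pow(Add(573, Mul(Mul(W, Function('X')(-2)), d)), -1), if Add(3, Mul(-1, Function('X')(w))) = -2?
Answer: Rational(4, 2247) ≈ 0.0017802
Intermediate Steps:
Function('X')(w) = 5 (Function('X')(w) = Add(3, Mul(-1, -2)) = Add(3, 2) = 5)
d = Rational(-1, 2) (d = Mul(Rational(1, 2), -1) = Rational(-1, 2) ≈ -0.50000)
W = Rational(9, 2) (W = Mul(-9, Mul(1, Pow(-2, -1))) = Mul(-9, Mul(1, Rational(-1, 2))) = Mul(-9, Rational(-1, 2)) = Rational(9, 2) ≈ 4.5000)
Pow(Add(573, Mul(Mul(W, Function('X')(-2)), d)), -1) = Pow(Add(573, Mul(Mul(Rational(9, 2), 5), Rational(-1, 2))), -1) = Pow(Add(573, Mul(Rational(45, 2), Rational(-1, 2))), -1) = Pow(Add(573, Rational(-45, 4)), -1) = Pow(Rational(2247, 4), -1) = Rational(4, 2247)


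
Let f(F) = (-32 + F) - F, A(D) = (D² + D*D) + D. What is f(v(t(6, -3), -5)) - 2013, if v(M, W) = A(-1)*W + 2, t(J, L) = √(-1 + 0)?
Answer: -2045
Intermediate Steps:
A(D) = D + 2*D² (A(D) = (D² + D²) + D = 2*D² + D = D + 2*D²)
t(J, L) = I (t(J, L) = √(-1) = I)
v(M, W) = 2 + W (v(M, W) = (-(1 + 2*(-1)))*W + 2 = (-(1 - 2))*W + 2 = (-1*(-1))*W + 2 = 1*W + 2 = W + 2 = 2 + W)
f(F) = -32
f(v(t(6, -3), -5)) - 2013 = -32 - 2013 = -2045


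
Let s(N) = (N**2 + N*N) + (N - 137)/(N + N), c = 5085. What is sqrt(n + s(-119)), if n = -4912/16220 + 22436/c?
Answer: sqrt(30320645742354766946)/32716551 ≈ 168.31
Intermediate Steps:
n = 3389344/824787 (n = -4912/16220 + 22436/5085 = -4912*1/16220 + 22436*(1/5085) = -1228/4055 + 22436/5085 = 3389344/824787 ≈ 4.1094)
s(N) = 2*N**2 + (-137 + N)/(2*N) (s(N) = (N**2 + N**2) + (-137 + N)/((2*N)) = 2*N**2 + (-137 + N)*(1/(2*N)) = 2*N**2 + (-137 + N)/(2*N))
sqrt(n + s(-119)) = sqrt(3389344/824787 + (1/2)*(-137 - 119 + 4*(-119)**3)/(-119)) = sqrt(3389344/824787 + (1/2)*(-1/119)*(-137 - 119 + 4*(-1685159))) = sqrt(3389344/824787 + (1/2)*(-1/119)*(-137 - 119 - 6740636)) = sqrt(3389344/824787 + (1/2)*(-1/119)*(-6740892)) = sqrt(3389344/824787 + 3370446/119) = sqrt(2780303376938/98149653) = sqrt(30320645742354766946)/32716551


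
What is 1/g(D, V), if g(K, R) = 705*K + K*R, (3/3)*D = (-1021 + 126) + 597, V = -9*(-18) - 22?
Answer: -1/251810 ≈ -3.9712e-6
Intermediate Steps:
V = 140 (V = 162 - 22 = 140)
D = -298 (D = (-1021 + 126) + 597 = -895 + 597 = -298)
1/g(D, V) = 1/(-298*(705 + 140)) = 1/(-298*845) = 1/(-251810) = -1/251810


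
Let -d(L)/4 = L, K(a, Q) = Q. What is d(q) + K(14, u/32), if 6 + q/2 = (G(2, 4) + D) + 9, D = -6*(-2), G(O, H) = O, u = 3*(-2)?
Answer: -2179/16 ≈ -136.19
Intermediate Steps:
u = -6
D = 12
q = 34 (q = -12 + 2*((2 + 12) + 9) = -12 + 2*(14 + 9) = -12 + 2*23 = -12 + 46 = 34)
d(L) = -4*L
d(q) + K(14, u/32) = -4*34 - 6/32 = -136 - 6*1/32 = -136 - 3/16 = -2179/16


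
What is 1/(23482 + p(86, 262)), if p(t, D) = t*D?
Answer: 1/46014 ≈ 2.1733e-5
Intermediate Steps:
p(t, D) = D*t
1/(23482 + p(86, 262)) = 1/(23482 + 262*86) = 1/(23482 + 22532) = 1/46014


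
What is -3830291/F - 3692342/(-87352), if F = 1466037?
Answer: 87560800159/2207952828 ≈ 39.657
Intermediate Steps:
-3830291/F - 3692342/(-87352) = -3830291/1466037 - 3692342/(-87352) = -3830291*1/1466037 - 3692342*(-1/87352) = -132079/50553 + 1846171/43676 = 87560800159/2207952828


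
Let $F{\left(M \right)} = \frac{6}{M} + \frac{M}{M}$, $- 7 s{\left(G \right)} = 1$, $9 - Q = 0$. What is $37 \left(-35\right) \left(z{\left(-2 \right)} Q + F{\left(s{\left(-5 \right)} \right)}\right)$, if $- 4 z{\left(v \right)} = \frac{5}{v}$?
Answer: $\frac{366485}{8} \approx 45811.0$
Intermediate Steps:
$z{\left(v \right)} = - \frac{5}{4 v}$ ($z{\left(v \right)} = - \frac{5 \frac{1}{v}}{4} = - \frac{5}{4 v}$)
$Q = 9$ ($Q = 9 - 0 = 9 + 0 = 9$)
$s{\left(G \right)} = - \frac{1}{7}$ ($s{\left(G \right)} = \left(- \frac{1}{7}\right) 1 = - \frac{1}{7}$)
$F{\left(M \right)} = 1 + \frac{6}{M}$ ($F{\left(M \right)} = \frac{6}{M} + 1 = 1 + \frac{6}{M}$)
$37 \left(-35\right) \left(z{\left(-2 \right)} Q + F{\left(s{\left(-5 \right)} \right)}\right) = 37 \left(-35\right) \left(- \frac{5}{4 \left(-2\right)} 9 + \frac{6 - \frac{1}{7}}{- \frac{1}{7}}\right) = - 1295 \left(\left(- \frac{5}{4}\right) \left(- \frac{1}{2}\right) 9 - 41\right) = - 1295 \left(\frac{5}{8} \cdot 9 - 41\right) = - 1295 \left(\frac{45}{8} - 41\right) = \left(-1295\right) \left(- \frac{283}{8}\right) = \frac{366485}{8}$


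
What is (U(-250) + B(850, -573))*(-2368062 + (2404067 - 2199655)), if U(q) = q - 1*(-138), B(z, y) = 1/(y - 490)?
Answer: 257597678050/1063 ≈ 2.4233e+8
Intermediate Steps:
B(z, y) = 1/(-490 + y)
U(q) = 138 + q (U(q) = q + 138 = 138 + q)
(U(-250) + B(850, -573))*(-2368062 + (2404067 - 2199655)) = ((138 - 250) + 1/(-490 - 573))*(-2368062 + (2404067 - 2199655)) = (-112 + 1/(-1063))*(-2368062 + 204412) = (-112 - 1/1063)*(-2163650) = -119057/1063*(-2163650) = 257597678050/1063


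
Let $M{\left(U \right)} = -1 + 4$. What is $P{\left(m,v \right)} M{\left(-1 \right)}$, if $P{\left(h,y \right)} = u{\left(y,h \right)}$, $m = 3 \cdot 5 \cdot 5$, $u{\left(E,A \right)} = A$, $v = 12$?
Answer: $225$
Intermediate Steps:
$m = 75$ ($m = 15 \cdot 5 = 75$)
$P{\left(h,y \right)} = h$
$M{\left(U \right)} = 3$
$P{\left(m,v \right)} M{\left(-1 \right)} = 75 \cdot 3 = 225$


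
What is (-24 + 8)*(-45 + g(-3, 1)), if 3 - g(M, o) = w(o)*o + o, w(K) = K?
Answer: 704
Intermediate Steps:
g(M, o) = 3 - o - o² (g(M, o) = 3 - (o*o + o) = 3 - (o² + o) = 3 - (o + o²) = 3 + (-o - o²) = 3 - o - o²)
(-24 + 8)*(-45 + g(-3, 1)) = (-24 + 8)*(-45 + (3 - 1*1 - 1*1²)) = -16*(-45 + (3 - 1 - 1*1)) = -16*(-45 + (3 - 1 - 1)) = -16*(-45 + 1) = -16*(-44) = 704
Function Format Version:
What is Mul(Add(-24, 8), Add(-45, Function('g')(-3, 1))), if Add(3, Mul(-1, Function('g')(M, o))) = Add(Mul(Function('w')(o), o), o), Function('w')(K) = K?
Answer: 704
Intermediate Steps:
Function('g')(M, o) = Add(3, Mul(-1, o), Mul(-1, Pow(o, 2))) (Function('g')(M, o) = Add(3, Mul(-1, Add(Mul(o, o), o))) = Add(3, Mul(-1, Add(Pow(o, 2), o))) = Add(3, Mul(-1, Add(o, Pow(o, 2)))) = Add(3, Add(Mul(-1, o), Mul(-1, Pow(o, 2)))) = Add(3, Mul(-1, o), Mul(-1, Pow(o, 2))))
Mul(Add(-24, 8), Add(-45, Function('g')(-3, 1))) = Mul(Add(-24, 8), Add(-45, Add(3, Mul(-1, 1), Mul(-1, Pow(1, 2))))) = Mul(-16, Add(-45, Add(3, -1, Mul(-1, 1)))) = Mul(-16, Add(-45, Add(3, -1, -1))) = Mul(-16, Add(-45, 1)) = Mul(-16, -44) = 704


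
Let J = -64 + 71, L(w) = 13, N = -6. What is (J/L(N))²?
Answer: 49/169 ≈ 0.28994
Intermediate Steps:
J = 7
(J/L(N))² = (7/13)² = 49/169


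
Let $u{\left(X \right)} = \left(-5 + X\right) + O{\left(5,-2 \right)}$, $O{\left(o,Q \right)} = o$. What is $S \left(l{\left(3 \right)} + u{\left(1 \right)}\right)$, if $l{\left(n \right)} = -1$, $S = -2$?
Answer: $0$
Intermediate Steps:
$u{\left(X \right)} = X$ ($u{\left(X \right)} = \left(-5 + X\right) + 5 = X$)
$S \left(l{\left(3 \right)} + u{\left(1 \right)}\right) = - 2 \left(-1 + 1\right) = \left(-2\right) 0 = 0$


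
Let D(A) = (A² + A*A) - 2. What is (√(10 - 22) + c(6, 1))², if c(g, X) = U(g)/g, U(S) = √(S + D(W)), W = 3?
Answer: -205/18 + 2*I*√66/3 ≈ -11.389 + 5.416*I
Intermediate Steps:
D(A) = -2 + 2*A² (D(A) = (A² + A²) - 2 = 2*A² - 2 = -2 + 2*A²)
U(S) = √(16 + S) (U(S) = √(S + (-2 + 2*3²)) = √(S + (-2 + 2*9)) = √(S + (-2 + 18)) = √(S + 16) = √(16 + S))
c(g, X) = √(16 + g)/g
(√(10 - 22) + c(6, 1))² = (√(10 - 22) + √(16 + 6)/6)² = (√(-12) + √22/6)² = (2*I*√3 + √22/6)² = (√22/6 + 2*I*√3)²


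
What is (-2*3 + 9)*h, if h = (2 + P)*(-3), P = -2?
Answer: 0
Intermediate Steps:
h = 0 (h = (2 - 2)*(-3) = 0*(-3) = 0)
(-2*3 + 9)*h = (-2*3 + 9)*0 = (-6 + 9)*0 = 3*0 = 0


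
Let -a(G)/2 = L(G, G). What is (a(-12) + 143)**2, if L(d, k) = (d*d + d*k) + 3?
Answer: 192721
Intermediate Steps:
L(d, k) = 3 + d**2 + d*k (L(d, k) = (d**2 + d*k) + 3 = 3 + d**2 + d*k)
a(G) = -6 - 4*G**2 (a(G) = -2*(3 + G**2 + G*G) = -2*(3 + G**2 + G**2) = -2*(3 + 2*G**2) = -6 - 4*G**2)
(a(-12) + 143)**2 = ((-6 - 4*(-12)**2) + 143)**2 = ((-6 - 4*144) + 143)**2 = ((-6 - 576) + 143)**2 = (-582 + 143)**2 = (-439)**2 = 192721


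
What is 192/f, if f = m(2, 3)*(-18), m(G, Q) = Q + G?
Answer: -32/15 ≈ -2.1333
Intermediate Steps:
m(G, Q) = G + Q
f = -90 (f = (2 + 3)*(-18) = 5*(-18) = -90)
192/f = 192/(-90) = 192*(-1/90) = -32/15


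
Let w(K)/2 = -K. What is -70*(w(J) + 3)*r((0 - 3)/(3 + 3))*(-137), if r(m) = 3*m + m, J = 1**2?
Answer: -19180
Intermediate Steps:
J = 1
w(K) = -2*K (w(K) = 2*(-K) = -2*K)
r(m) = 4*m
-70*(w(J) + 3)*r((0 - 3)/(3 + 3))*(-137) = -70*(-2*1 + 3)*4*((0 - 3)/(3 + 3))*(-137) = -70*(-2 + 3)*4*(-3/6)*(-137) = -70*4*(-3*1/6)*(-137) = -70*4*(-1/2)*(-137) = -70*(-2)*(-137) = 140*(-137) = -19180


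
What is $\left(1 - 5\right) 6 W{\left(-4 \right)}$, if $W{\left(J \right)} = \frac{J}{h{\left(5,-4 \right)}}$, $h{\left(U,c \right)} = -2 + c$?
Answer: $-16$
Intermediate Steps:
$W{\left(J \right)} = - \frac{J}{6}$ ($W{\left(J \right)} = \frac{J}{-2 - 4} = \frac{J}{-6} = J \left(- \frac{1}{6}\right) = - \frac{J}{6}$)
$\left(1 - 5\right) 6 W{\left(-4 \right)} = \left(1 - 5\right) 6 \left(\left(- \frac{1}{6}\right) \left(-4\right)\right) = \left(-4\right) 6 \cdot \frac{2}{3} = \left(-24\right) \frac{2}{3} = -16$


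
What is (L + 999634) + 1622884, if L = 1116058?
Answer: 3738576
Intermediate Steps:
(L + 999634) + 1622884 = (1116058 + 999634) + 1622884 = 2115692 + 1622884 = 3738576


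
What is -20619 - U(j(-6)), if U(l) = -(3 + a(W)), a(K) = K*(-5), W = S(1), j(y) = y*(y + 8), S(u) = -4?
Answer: -20596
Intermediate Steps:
j(y) = y*(8 + y)
W = -4
a(K) = -5*K
U(l) = -23 (U(l) = -(3 - 5*(-4)) = -(3 + 20) = -1*23 = -23)
-20619 - U(j(-6)) = -20619 - 1*(-23) = -20619 + 23 = -20596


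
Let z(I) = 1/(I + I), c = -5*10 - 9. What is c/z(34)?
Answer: -4012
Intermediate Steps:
c = -59 (c = -50 - 9 = -59)
z(I) = 1/(2*I)
c/z(34) = -59/((½)/34) = -59/((½)*(1/34)) = -59/1/68 = -59*68 = -4012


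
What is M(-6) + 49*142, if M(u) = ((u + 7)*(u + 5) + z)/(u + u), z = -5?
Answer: 13917/2 ≈ 6958.5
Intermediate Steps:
M(u) = (-5 + (5 + u)*(7 + u))/(2*u) (M(u) = ((u + 7)*(u + 5) - 5)/(u + u) = ((7 + u)*(5 + u) - 5)/((2*u)) = ((5 + u)*(7 + u) - 5)*(1/(2*u)) = (-5 + (5 + u)*(7 + u))*(1/(2*u)) = (-5 + (5 + u)*(7 + u))/(2*u))
M(-6) + 49*142 = (6 + (½)*(-6) + 15/(-6)) + 49*142 = (6 - 3 + 15*(-⅙)) + 6958 = (6 - 3 - 5/2) + 6958 = ½ + 6958 = 13917/2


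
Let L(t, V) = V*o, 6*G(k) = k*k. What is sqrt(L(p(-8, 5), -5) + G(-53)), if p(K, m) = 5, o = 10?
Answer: sqrt(15054)/6 ≈ 20.449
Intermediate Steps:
G(k) = k**2/6 (G(k) = (k*k)/6 = k**2/6)
L(t, V) = 10*V (L(t, V) = V*10 = 10*V)
sqrt(L(p(-8, 5), -5) + G(-53)) = sqrt(10*(-5) + (1/6)*(-53)**2) = sqrt(-50 + (1/6)*2809) = sqrt(-50 + 2809/6) = sqrt(2509/6) = sqrt(15054)/6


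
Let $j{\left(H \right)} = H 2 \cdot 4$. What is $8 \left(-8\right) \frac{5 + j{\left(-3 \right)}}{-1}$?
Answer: $-1216$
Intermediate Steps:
$j{\left(H \right)} = 8 H$ ($j{\left(H \right)} = 2 H 4 = 8 H$)
$8 \left(-8\right) \frac{5 + j{\left(-3 \right)}}{-1} = 8 \left(-8\right) \frac{5 + 8 \left(-3\right)}{-1} = - 64 \left(5 - 24\right) \left(-1\right) = - 64 \left(\left(-19\right) \left(-1\right)\right) = \left(-64\right) 19 = -1216$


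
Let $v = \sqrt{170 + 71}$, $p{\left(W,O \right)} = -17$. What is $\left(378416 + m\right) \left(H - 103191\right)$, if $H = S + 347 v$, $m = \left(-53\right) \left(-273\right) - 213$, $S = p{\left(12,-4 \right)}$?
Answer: $-40526891776 + 136257184 \sqrt{241} \approx -3.8412 \cdot 10^{10}$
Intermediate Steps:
$v = \sqrt{241} \approx 15.524$
$S = -17$
$m = 14256$ ($m = 14469 - 213 = 14256$)
$H = -17 + 347 \sqrt{241} \approx 5369.9$
$\left(378416 + m\right) \left(H - 103191\right) = \left(378416 + 14256\right) \left(\left(-17 + 347 \sqrt{241}\right) - 103191\right) = 392672 \left(-103208 + 347 \sqrt{241}\right) = -40526891776 + 136257184 \sqrt{241}$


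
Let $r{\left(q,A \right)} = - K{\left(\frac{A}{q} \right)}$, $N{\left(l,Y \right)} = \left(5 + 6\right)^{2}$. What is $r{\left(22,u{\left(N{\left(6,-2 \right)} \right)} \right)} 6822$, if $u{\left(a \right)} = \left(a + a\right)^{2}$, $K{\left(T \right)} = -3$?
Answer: $20466$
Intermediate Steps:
$N{\left(l,Y \right)} = 121$ ($N{\left(l,Y \right)} = 11^{2} = 121$)
$u{\left(a \right)} = 4 a^{2}$ ($u{\left(a \right)} = \left(2 a\right)^{2} = 4 a^{2}$)
$r{\left(q,A \right)} = 3$ ($r{\left(q,A \right)} = \left(-1\right) \left(-3\right) = 3$)
$r{\left(22,u{\left(N{\left(6,-2 \right)} \right)} \right)} 6822 = 3 \cdot 6822 = 20466$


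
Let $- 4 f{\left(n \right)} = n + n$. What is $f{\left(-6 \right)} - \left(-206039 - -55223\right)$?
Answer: $150819$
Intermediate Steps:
$f{\left(n \right)} = - \frac{n}{2}$ ($f{\left(n \right)} = - \frac{n + n}{4} = - \frac{2 n}{4} = - \frac{n}{2}$)
$f{\left(-6 \right)} - \left(-206039 - -55223\right) = \left(- \frac{1}{2}\right) \left(-6\right) - \left(-206039 - -55223\right) = 3 - \left(-206039 + 55223\right) = 3 - -150816 = 3 + 150816 = 150819$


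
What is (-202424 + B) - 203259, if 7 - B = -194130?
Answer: -211546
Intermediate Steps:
B = 194137 (B = 7 - 1*(-194130) = 7 + 194130 = 194137)
(-202424 + B) - 203259 = (-202424 + 194137) - 203259 = -8287 - 203259 = -211546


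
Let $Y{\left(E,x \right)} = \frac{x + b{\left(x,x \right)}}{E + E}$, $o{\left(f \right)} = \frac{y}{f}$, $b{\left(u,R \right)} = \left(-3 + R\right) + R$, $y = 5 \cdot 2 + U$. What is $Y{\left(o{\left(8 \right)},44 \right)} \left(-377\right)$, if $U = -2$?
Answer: $- \frac{48633}{2} \approx -24317.0$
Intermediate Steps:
$y = 8$ ($y = 5 \cdot 2 - 2 = 10 - 2 = 8$)
$b{\left(u,R \right)} = -3 + 2 R$
$o{\left(f \right)} = \frac{8}{f}$
$Y{\left(E,x \right)} = \frac{-3 + 3 x}{2 E}$ ($Y{\left(E,x \right)} = \frac{x + \left(-3 + 2 x\right)}{E + E} = \frac{-3 + 3 x}{2 E}$)
$Y{\left(o{\left(8 \right)},44 \right)} \left(-377\right) = \frac{3 \left(-1 + 44\right)}{2 \cdot \frac{8}{8}} \left(-377\right) = \frac{3}{2} \frac{1}{8 \cdot \frac{1}{8}} \cdot 43 \left(-377\right) = \frac{3}{2} \cdot 1^{-1} \cdot 43 \left(-377\right) = \frac{3}{2} \cdot 1 \cdot 43 \left(-377\right) = \frac{129}{2} \left(-377\right) = - \frac{48633}{2}$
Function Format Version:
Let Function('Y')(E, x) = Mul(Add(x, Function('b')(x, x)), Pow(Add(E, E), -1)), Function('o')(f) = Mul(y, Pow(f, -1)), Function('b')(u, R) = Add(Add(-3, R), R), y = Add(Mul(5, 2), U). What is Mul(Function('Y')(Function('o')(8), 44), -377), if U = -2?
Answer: Rational(-48633, 2) ≈ -24317.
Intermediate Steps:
y = 8 (y = Add(Mul(5, 2), -2) = Add(10, -2) = 8)
Function('b')(u, R) = Add(-3, Mul(2, R))
Function('o')(f) = Mul(8, Pow(f, -1))
Function('Y')(E, x) = Mul(Rational(1, 2), Pow(E, -1), Add(-3, Mul(3, x))) (Function('Y')(E, x) = Mul(Add(x, Add(-3, Mul(2, x))), Pow(Add(E, E), -1)) = Mul(Add(-3, Mul(3, x)), Pow(Mul(2, E), -1)) = Mul(Add(-3, Mul(3, x)), Mul(Rational(1, 2), Pow(E, -1))) = Mul(Rational(1, 2), Pow(E, -1), Add(-3, Mul(3, x))))
Mul(Function('Y')(Function('o')(8), 44), -377) = Mul(Mul(Rational(3, 2), Pow(Mul(8, Pow(8, -1)), -1), Add(-1, 44)), -377) = Mul(Mul(Rational(3, 2), Pow(Mul(8, Rational(1, 8)), -1), 43), -377) = Mul(Mul(Rational(3, 2), Pow(1, -1), 43), -377) = Mul(Mul(Rational(3, 2), 1, 43), -377) = Mul(Rational(129, 2), -377) = Rational(-48633, 2)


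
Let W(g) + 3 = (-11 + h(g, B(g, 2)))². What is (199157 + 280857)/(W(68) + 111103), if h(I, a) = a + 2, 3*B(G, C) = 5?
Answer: 2160063/500192 ≈ 4.3185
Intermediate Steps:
B(G, C) = 5/3 (B(G, C) = (⅓)*5 = 5/3)
h(I, a) = 2 + a
W(g) = 457/9 (W(g) = -3 + (-11 + (2 + 5/3))² = -3 + (-11 + 11/3)² = -3 + (-22/3)² = -3 + 484/9 = 457/9)
(199157 + 280857)/(W(68) + 111103) = (199157 + 280857)/(457/9 + 111103) = 480014/(1000384/9) = 480014*(9/1000384) = 2160063/500192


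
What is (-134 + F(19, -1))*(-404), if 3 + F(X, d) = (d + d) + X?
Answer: 48480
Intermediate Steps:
F(X, d) = -3 + X + 2*d (F(X, d) = -3 + ((d + d) + X) = -3 + (2*d + X) = -3 + (X + 2*d) = -3 + X + 2*d)
(-134 + F(19, -1))*(-404) = (-134 + (-3 + 19 + 2*(-1)))*(-404) = (-134 + (-3 + 19 - 2))*(-404) = (-134 + 14)*(-404) = -120*(-404) = 48480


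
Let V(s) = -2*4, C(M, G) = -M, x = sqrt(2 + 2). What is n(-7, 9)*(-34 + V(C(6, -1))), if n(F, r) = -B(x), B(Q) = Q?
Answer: 84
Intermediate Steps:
x = 2 (x = sqrt(4) = 2)
n(F, r) = -2 (n(F, r) = -1*2 = -2)
V(s) = -8
n(-7, 9)*(-34 + V(C(6, -1))) = -2*(-34 - 8) = -2*(-42) = 84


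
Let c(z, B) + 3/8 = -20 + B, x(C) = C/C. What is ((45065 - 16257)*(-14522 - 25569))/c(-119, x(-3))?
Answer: 9239532224/155 ≈ 5.9610e+7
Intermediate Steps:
x(C) = 1
c(z, B) = -163/8 + B (c(z, B) = -3/8 + (-20 + B) = -163/8 + B)
((45065 - 16257)*(-14522 - 25569))/c(-119, x(-3)) = ((45065 - 16257)*(-14522 - 25569))/(-163/8 + 1) = (28808*(-40091))/(-155/8) = -1154941528*(-8/155) = 9239532224/155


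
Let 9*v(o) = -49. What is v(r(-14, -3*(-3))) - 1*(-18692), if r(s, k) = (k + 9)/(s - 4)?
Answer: 168179/9 ≈ 18687.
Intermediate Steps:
r(s, k) = (9 + k)/(-4 + s)
v(o) = -49/9 (v(o) = (1/9)*(-49) = -49/9)
v(r(-14, -3*(-3))) - 1*(-18692) = -49/9 - 1*(-18692) = -49/9 + 18692 = 168179/9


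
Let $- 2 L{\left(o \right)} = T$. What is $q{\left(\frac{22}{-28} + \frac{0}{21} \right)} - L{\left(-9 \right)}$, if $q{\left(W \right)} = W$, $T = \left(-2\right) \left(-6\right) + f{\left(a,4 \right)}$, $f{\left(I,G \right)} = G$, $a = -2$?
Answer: $\frac{101}{14} \approx 7.2143$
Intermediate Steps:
$T = 16$ ($T = \left(-2\right) \left(-6\right) + 4 = 12 + 4 = 16$)
$L{\left(o \right)} = -8$ ($L{\left(o \right)} = \left(- \frac{1}{2}\right) 16 = -8$)
$q{\left(\frac{22}{-28} + \frac{0}{21} \right)} - L{\left(-9 \right)} = \left(\frac{22}{-28} + \frac{0}{21}\right) - -8 = \left(22 \left(- \frac{1}{28}\right) + 0 \cdot \frac{1}{21}\right) + 8 = \left(- \frac{11}{14} + 0\right) + 8 = - \frac{11}{14} + 8 = \frac{101}{14}$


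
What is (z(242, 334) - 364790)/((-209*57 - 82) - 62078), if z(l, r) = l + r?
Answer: 364214/74073 ≈ 4.9170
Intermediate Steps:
(z(242, 334) - 364790)/((-209*57 - 82) - 62078) = ((242 + 334) - 364790)/((-209*57 - 82) - 62078) = (576 - 364790)/((-11913 - 82) - 62078) = -364214/(-11995 - 62078) = -364214/(-74073) = -364214*(-1/74073) = 364214/74073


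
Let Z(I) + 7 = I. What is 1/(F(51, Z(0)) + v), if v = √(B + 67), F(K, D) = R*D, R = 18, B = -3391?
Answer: -21/3200 - I*√831/9600 ≈ -0.0065625 - 0.0030028*I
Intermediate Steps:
Z(I) = -7 + I
F(K, D) = 18*D
v = 2*I*√831 (v = √(-3391 + 67) = √(-3324) = 2*I*√831 ≈ 57.654*I)
1/(F(51, Z(0)) + v) = 1/(18*(-7 + 0) + 2*I*√831) = 1/(18*(-7) + 2*I*√831) = 1/(-126 + 2*I*√831)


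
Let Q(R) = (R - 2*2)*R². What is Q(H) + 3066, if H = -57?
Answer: -195123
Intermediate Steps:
Q(R) = R²*(-4 + R) (Q(R) = (R - 4)*R² = (-4 + R)*R² = R²*(-4 + R))
Q(H) + 3066 = (-57)²*(-4 - 57) + 3066 = 3249*(-61) + 3066 = -198189 + 3066 = -195123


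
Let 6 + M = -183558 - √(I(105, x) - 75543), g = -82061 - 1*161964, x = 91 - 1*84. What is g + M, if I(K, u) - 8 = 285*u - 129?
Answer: -427589 - I*√73669 ≈ -4.2759e+5 - 271.42*I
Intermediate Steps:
x = 7 (x = 91 - 84 = 7)
I(K, u) = -121 + 285*u (I(K, u) = 8 + (285*u - 129) = 8 + (-129 + 285*u) = -121 + 285*u)
g = -244025 (g = -82061 - 161964 = -244025)
M = -183564 - I*√73669 (M = -6 + (-183558 - √((-121 + 285*7) - 75543)) = -6 + (-183558 - √((-121 + 1995) - 75543)) = -6 + (-183558 - √(1874 - 75543)) = -6 + (-183558 - √(-73669)) = -6 + (-183558 - I*√73669) = -183564 - I*√73669 ≈ -1.8356e+5 - 271.42*I)
g + M = -244025 + (-183564 - I*√73669) = -427589 - I*√73669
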